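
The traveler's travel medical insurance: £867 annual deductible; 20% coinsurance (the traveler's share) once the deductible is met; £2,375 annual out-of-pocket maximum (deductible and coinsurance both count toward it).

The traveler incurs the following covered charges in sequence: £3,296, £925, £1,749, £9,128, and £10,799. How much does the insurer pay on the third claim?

Claim 1 — £3,296: deductible takes £867, £2,429 remains; coinsurance £2,429 × 20% = £485.80. Cost to traveler: £1,352.80. OOP to date £1,352.80. Insurer: £3,296 − £1,352.80 = £1,943.20.
Claim 2 — £925: deductible met; 20% of £925 = £185. Cost to traveler: £185. OOP to date £1,537.80. Plan pays £925 − £185 = £740.
Claim 3 — £1,749: deductible met; 20% of £1,749 = £349.80. Traveler pays £349.80; OOP now £1,887.60. Insurer: £1,749 − £349.80 = £1,399.20.

£1,399.20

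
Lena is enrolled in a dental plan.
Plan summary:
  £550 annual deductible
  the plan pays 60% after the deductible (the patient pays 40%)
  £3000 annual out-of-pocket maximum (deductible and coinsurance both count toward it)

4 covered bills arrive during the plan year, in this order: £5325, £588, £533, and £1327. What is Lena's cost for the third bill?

£213.20

#1 (£5325): deductible takes £550, £4775 remains; 40% of £4775 = £1910. Cost to patient: £2460. OOP to date £2460.
#2 (£588): deductible met; 40% of £588 = £235.20. Patient owes £235.20 (running OOP £2695.20).
#3 (£533): deductible already satisfied, so patient's share is 40% × £533 = £213.20. Patient pays £213.20; OOP now £2908.40.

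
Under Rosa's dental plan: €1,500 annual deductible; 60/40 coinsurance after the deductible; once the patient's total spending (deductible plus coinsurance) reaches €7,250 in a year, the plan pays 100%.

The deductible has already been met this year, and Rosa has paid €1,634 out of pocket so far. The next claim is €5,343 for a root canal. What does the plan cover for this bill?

€3,205.80

With the deductible met, the entire €5,343 is subject to coinsurance.
Coinsurance: €5,343 × 40% = €2,137.20.
Cumulative spending €1,634 + €2,137.20 = €3,771.20 stays under the €7,250 maximum.
Insurer pays the balance: €5,343 − €2,137.20 = €3,205.80.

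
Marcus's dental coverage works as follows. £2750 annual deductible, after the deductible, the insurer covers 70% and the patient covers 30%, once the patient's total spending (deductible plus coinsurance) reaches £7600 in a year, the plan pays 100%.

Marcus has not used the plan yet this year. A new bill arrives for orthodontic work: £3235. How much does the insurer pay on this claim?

£339.50

Nothing has been paid toward the £2750 deductible, so the first £2750 of this charge is applied there.
The remaining £485 (= £3235 − £2750) moves to coinsurance.
Patient's 30% share of £485 is £145.50.
Patient responsibility before any cap: £2750 + £145.50 = £2895.50.
Cumulative spending £0 + £2895.50 = £2895.50 stays under the £7600 maximum.
The insurer covers the remainder: £3235 − £2895.50 = £339.50.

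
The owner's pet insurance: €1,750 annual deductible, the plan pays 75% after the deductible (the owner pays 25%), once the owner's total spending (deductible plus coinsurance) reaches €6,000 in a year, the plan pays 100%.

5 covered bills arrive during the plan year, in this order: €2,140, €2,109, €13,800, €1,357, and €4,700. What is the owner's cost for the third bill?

#1 (€2,140): deductible takes €1,750, €390 remains; owner's 25% is €97.50. Owner pays €1,847.50; OOP now €1,847.50.
#2 (€2,109): 25% coinsurance on €2,109 = €527.25. Owner pays €527.25; OOP now €2,374.75.
#3 (€13,800): deductible already satisfied, so owner's share is 25% × €13,800 = €3,450. Owner owes €3,450 (running OOP €5,824.75).

€3,450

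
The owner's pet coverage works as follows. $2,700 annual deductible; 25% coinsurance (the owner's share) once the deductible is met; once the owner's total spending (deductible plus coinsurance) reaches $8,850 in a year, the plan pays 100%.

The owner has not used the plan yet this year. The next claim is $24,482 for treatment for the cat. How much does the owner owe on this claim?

The full $2,700 deductible is still open; $2,700 of this bill applies to it.
The remaining $21,782 (= $24,482 − $2,700) moves to coinsurance.
Owner's 25% share of $21,782 is $5,445.50.
Owner responsibility before any cap: $2,700 + $5,445.50 = $8,145.50.
Year-to-date out-of-pocket becomes $0 + $8,145.50 = $8,145.50, still under the $8,850 maximum, so no cap applies.

$8,145.50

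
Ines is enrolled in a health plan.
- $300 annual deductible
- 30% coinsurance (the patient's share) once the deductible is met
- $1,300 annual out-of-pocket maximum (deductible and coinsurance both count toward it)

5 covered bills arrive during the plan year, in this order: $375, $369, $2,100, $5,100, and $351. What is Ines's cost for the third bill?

Bill 1, $375: $300 to deductible, leaving $75; patient's 30% is $22.50. Patient owes $322.50 (running OOP $322.50).
Bill 2, $369: deductible already satisfied, so patient's share is 30% × $369 = $110.70. Cost to patient: $110.70. OOP to date $433.20.
Bill 3, $2,100: 30% coinsurance on $2,100 = $630. Patient owes $630 (running OOP $1,063.20).

$630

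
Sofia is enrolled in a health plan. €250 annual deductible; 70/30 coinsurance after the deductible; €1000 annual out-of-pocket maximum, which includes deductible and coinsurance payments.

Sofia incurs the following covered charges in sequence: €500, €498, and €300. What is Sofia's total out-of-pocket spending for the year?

€564.40

Bill 1, €500: €250 to deductible, leaving €250; patient's 30% is €75. Cost to patient: €325. OOP to date €325.
Bill 2, €498: deductible met; 30% of €498 = €149.40. Patient owes €149.40 (running OOP €474.40).
Bill 3, €300: deductible met; 30% of €300 = €90. Cost to patient: €90. OOP to date €564.40.
Total paid by the patient: €325 + €149.40 + €90 = €564.40.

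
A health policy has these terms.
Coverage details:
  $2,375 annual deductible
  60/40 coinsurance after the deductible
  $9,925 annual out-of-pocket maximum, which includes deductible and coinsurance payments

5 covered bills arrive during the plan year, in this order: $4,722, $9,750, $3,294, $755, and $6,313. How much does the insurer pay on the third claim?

$1,976.40

#1 ($4,722): $2,375 to deductible, leaving $2,347; patient's 40% is $938.80. Cost to patient: $3,313.80. OOP to date $3,313.80. Plan pays $4,722 − $3,313.80 = $1,408.20.
#2 ($9,750): 40% coinsurance on $9,750 = $3,900. Patient owes $3,900 (running OOP $7,213.80). Plan pays $9,750 − $3,900 = $5,850.
#3 ($3,294): deductible already satisfied, so patient's share is 40% × $3,294 = $1,317.60. Cost to patient: $1,317.60. OOP to date $8,531.40. Insurer: $3,294 − $1,317.60 = $1,976.40.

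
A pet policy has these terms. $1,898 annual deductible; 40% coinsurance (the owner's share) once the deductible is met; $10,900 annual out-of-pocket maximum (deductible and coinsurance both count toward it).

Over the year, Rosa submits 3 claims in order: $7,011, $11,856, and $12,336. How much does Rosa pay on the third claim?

$2,214.40

Bill 1, $7,011: $1,898 to deductible, leaving $5,113; 40% of $5,113 = $2,045.20. Cost to owner: $3,943.20. OOP to date $3,943.20.
Bill 2, $11,856: 40% coinsurance on $11,856 = $4,742.40. Owner owes $4,742.40 (running OOP $8,685.60).
Bill 3, $12,336: deductible already satisfied, so owner's share is 40% × $12,336 = $4,934.40. That would push OOP to $13,620, over the $10,900 cap, so owner pays $10,900 − $8,685.60 = $2,214.40.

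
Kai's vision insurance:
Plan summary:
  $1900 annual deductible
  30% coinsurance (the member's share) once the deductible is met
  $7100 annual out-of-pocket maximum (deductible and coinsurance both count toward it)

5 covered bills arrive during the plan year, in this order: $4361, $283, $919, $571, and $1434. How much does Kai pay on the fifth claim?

$430.20

Bill 1, $4361: $1900 finishes the deductible; $2461 goes to coinsurance; 30% of $2461 = $738.30. Member owes $2638.30 (running OOP $2638.30).
Bill 2, $283: deductible met; 30% of $283 = $84.90. Member owes $84.90 (running OOP $2723.20).
Bill 3, $919: deductible met; 30% of $919 = $275.70. Cost to member: $275.70. OOP to date $2998.90.
Bill 4, $571: deductible already satisfied, so member's share is 30% × $571 = $171.30. Member owes $171.30 (running OOP $3170.20).
Bill 5, $1434: deductible already satisfied, so member's share is 30% × $1434 = $430.20. Member pays $430.20; OOP now $3600.40.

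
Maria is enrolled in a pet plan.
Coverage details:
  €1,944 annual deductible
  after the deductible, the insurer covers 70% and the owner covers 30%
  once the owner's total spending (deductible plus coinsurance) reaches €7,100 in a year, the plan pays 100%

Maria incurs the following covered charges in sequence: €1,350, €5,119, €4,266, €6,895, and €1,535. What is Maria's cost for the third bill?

Bill 1, €1,350: fully absorbed by the deductible. Owner pays €1,350; OOP now €1,350.
Bill 2, €5,119: €594 to deductible, leaving €4,525; 30% of €4,525 = €1,357.50. Cost to owner: €1,951.50. OOP to date €3,301.50.
Bill 3, €4,266: deductible already satisfied, so owner's share is 30% × €4,266 = €1,279.80. Owner owes €1,279.80 (running OOP €4,581.30).

€1,279.80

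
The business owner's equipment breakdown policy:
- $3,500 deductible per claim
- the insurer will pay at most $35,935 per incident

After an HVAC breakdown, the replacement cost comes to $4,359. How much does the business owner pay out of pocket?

Less the $3,500 deductible: $4,359 − $3,500 = $859.
$859 is within the $35,935 limit, so the insurer pays $859.
Business owner's share is the uncovered remainder: $4,359 − $859 = $3,500.

$3,500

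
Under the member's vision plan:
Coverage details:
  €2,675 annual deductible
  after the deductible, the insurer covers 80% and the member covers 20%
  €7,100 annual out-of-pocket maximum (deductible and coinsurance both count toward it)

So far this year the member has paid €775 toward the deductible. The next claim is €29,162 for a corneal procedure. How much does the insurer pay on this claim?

€22,837

€775 of the €2,675 deductible is already met, leaving €1,900.
That leaves €29,162 − €1,900 = €27,262 for coinsurance.
Member's 20% share of €27,262 is €5,452.40.
Member responsibility before any cap: €1,900 + €5,452.40 = €7,352.40.
Adding €7,352.40 to the €775 already spent would give €8,127.40, which exceeds the €7,100 cap; the member pays just €7,100 − €775 = €6,325.
The plan picks up €29,162 − €6,325 = €22,837.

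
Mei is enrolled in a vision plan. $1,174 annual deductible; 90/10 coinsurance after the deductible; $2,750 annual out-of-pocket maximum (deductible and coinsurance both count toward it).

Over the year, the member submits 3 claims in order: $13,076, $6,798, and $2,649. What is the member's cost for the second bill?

$385.80

#1 ($13,076): $1,174 to deductible, leaving $11,902; coinsurance $11,902 × 10% = $1,190.20. Member pays $2,364.20; OOP now $2,364.20.
#2 ($6,798): deductible already satisfied, so member's share is 10% × $6,798 = $679.80. That would push OOP to $3,044, over the $2,750 cap, so member pays $2,750 − $2,364.20 = $385.80.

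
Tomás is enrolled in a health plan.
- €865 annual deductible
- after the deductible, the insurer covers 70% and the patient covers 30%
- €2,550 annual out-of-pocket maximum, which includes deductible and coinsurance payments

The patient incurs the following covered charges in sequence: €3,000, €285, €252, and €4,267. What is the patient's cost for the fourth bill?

Claim 1 (€3,000): deductible takes €865, €2,135 remains; coinsurance €2,135 × 30% = €640.50. Patient pays €1,505.50; OOP now €1,505.50.
Claim 2 (€285): deductible already satisfied, so patient's share is 30% × €285 = €85.50. Patient pays €85.50; OOP now €1,591.
Claim 3 (€252): deductible met; 30% of €252 = €75.60. Patient owes €75.60 (running OOP €1,666.60).
Claim 4 (€4,267): deductible already satisfied, so patient's share is 30% × €4,267 = €1,280.10. OOP would hit €2,946.70 > €2,550, so the cap limits the patient to €2,550 − €1,666.60 = €883.40.

€883.40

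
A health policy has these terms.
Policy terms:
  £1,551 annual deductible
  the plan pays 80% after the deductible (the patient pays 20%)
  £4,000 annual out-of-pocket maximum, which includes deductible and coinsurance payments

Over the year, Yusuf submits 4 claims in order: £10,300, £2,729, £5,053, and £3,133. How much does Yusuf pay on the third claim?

£153.40

Bill 1, £10,300: deductible takes £1,551, £8,749 remains; coinsurance £8,749 × 20% = £1,749.80. Patient pays £3,300.80; OOP now £3,300.80.
Bill 2, £2,729: deductible met; 20% of £2,729 = £545.80. Patient owes £545.80 (running OOP £3,846.60).
Bill 3, £5,053: deductible already satisfied, so patient's share is 20% × £5,053 = £1,010.60. Adding that to £3,846.60 gives £4,857.20, past the £4,000 cap; patient pays only £4,000 − £3,846.60 = £153.40.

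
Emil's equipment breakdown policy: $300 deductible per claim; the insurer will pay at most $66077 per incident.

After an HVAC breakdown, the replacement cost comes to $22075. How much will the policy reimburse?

$21775

After the deductible, $22075 − $300 = $21775 remains.
$21775 is within the $66077 limit, so the insurer pays $21775.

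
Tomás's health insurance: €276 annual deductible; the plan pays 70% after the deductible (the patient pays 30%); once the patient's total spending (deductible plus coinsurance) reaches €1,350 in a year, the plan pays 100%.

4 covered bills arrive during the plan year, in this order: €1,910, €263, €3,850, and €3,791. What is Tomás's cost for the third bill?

Claim 1 — €1,910: deductible takes €276, €1,634 remains; patient's 30% is €490.20. Patient pays €766.20; OOP now €766.20.
Claim 2 — €263: deductible met; 30% of €263 = €78.90. Patient owes €78.90 (running OOP €845.10).
Claim 3 — €3,850: deductible met; 30% of €3,850 = €1,155. That would push OOP to €2,000.10, over the €1,350 cap, so patient pays €1,350 − €845.10 = €504.90.

€504.90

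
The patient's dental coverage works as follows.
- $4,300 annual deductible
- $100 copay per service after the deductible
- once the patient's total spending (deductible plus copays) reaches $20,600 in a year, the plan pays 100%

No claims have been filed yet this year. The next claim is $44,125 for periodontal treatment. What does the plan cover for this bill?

Nothing has been paid toward the $4,300 deductible, so the first $4,300 of this charge is applied there.
That leaves $44,125 − $4,300 = $39,825 for the copay.
Copay on this service: $100.
Patient responsibility before any cap: $4,300 + $100 = $4,400.
Cumulative spending $0 + $4,400 = $4,400 stays under the $20,600 maximum.
The plan picks up $44,125 − $4,400 = $39,725.

$39,725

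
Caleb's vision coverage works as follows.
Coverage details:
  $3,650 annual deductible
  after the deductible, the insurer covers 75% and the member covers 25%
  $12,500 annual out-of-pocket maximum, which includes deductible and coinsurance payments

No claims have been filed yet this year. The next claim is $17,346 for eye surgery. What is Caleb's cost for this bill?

The full $3,650 deductible is still open; $3,650 of this bill applies to it.
That leaves $17,346 − $3,650 = $13,696 for coinsurance.
25% of $13,696 = $3,424 falls to the member.
Member responsibility before any cap: $3,650 + $3,424 = $7,074.
Total out-of-pocket so far would be $0 + $7,074 = $7,074, below the $12,500 cap — no reduction.

$7,074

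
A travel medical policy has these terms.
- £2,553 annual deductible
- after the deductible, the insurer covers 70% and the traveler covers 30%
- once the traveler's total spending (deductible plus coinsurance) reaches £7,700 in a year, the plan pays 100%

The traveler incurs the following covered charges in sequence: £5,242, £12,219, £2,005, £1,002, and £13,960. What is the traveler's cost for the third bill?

Bill 1, £5,242: £2,553 to deductible, leaving £2,689; 30% of £2,689 = £806.70. Cost to traveler: £3,359.70. OOP to date £3,359.70.
Bill 2, £12,219: deductible already satisfied, so traveler's share is 30% × £12,219 = £3,665.70. Traveler owes £3,665.70 (running OOP £7,025.40).
Bill 3, £2,005: deductible already satisfied, so traveler's share is 30% × £2,005 = £601.50. Cost to traveler: £601.50. OOP to date £7,626.90.

£601.50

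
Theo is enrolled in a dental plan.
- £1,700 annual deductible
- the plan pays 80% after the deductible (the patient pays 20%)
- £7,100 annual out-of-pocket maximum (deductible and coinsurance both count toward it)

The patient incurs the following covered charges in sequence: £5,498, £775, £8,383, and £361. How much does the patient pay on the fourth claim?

Claim 1 — £5,498: deductible takes £1,700, £3,798 remains; 20% of £3,798 = £759.60. Patient owes £2,459.60 (running OOP £2,459.60).
Claim 2 — £775: deductible met; 20% of £775 = £155. Patient owes £155 (running OOP £2,614.60).
Claim 3 — £8,383: deductible met; 20% of £8,383 = £1,676.60. Patient pays £1,676.60; OOP now £4,291.20.
Claim 4 — £361: 20% coinsurance on £361 = £72.20. Patient pays £72.20; OOP now £4,363.40.

£72.20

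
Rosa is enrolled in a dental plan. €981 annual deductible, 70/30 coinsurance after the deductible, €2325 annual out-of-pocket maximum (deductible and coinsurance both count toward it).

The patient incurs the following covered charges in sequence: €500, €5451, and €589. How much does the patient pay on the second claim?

€1825

Claim 1 (€500): entire amount goes to the deductible. Cost to patient: €500. OOP to date €500.
Claim 2 (€5451): €481 finishes the deductible; €4970 goes to coinsurance; coinsurance €4970 × 30% = €1491. Together that's €481 + €1491 = €1972. Adding that to €500 gives €2472, past the €2325 cap; patient pays only €2325 − €500 = €1825.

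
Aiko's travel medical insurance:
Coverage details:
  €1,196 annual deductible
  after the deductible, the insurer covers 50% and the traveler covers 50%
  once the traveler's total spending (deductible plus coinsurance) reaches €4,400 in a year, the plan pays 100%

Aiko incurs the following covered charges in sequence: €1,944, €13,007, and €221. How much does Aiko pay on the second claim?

€2,830

Claim 1 (€1,944): deductible takes €1,196, €748 remains; traveler's 50% is €374. Traveler owes €1,570 (running OOP €1,570).
Claim 2 (€13,007): deductible met; 50% of €13,007 = €6,503.50. Adding that to €1,570 gives €8,073.50, past the €4,400 cap; traveler pays only €4,400 − €1,570 = €2,830.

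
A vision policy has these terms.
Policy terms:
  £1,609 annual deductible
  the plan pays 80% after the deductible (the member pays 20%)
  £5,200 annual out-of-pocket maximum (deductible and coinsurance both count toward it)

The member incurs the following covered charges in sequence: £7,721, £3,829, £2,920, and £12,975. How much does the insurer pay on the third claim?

Claim 1 (£7,721): deductible takes £1,609, £6,112 remains; coinsurance £6,112 × 20% = £1,222.40. Member pays £2,831.40; OOP now £2,831.40. Plan pays £7,721 − £2,831.40 = £4,889.60.
Claim 2 (£3,829): deductible already satisfied, so member's share is 20% × £3,829 = £765.80. Member owes £765.80 (running OOP £3,597.20). Insurer: £3,829 − £765.80 = £3,063.20.
Claim 3 (£2,920): 20% coinsurance on £2,920 = £584. Cost to member: £584. OOP to date £4,181.20. Plan pays £2,920 − £584 = £2,336.

£2,336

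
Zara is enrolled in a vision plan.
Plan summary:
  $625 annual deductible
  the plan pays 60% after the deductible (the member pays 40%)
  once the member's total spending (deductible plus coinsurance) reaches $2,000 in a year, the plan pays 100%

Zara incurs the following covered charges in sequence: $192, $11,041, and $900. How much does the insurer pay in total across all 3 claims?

Bill 1, $192: fully absorbed by the deductible. Member owes $192 (running OOP $192). Insurer: $192 − $192 = $0.
Bill 2, $11,041: deductible takes $433, $10,608 remains; member's 40% is $4,243.20. Deductible plus coinsurance: $433 + $4,243.20 = $4,676.20. Adding that to $192 gives $4,868.20, past the $2,000 cap; member pays only $2,000 − $192 = $1,808. Insurer: $11,041 − $1,808 = $9,233.
Bill 3, $900: 40% coinsurance on $900 = $360. That would push OOP to $2,360, over the $2,000 cap, so member pays $2,000 − $2,000 = $0. Plan pays $900 − $0 = $900.
Insurer total = bills − member's total = $12,133 − $2,000 = $10,133.

$10,133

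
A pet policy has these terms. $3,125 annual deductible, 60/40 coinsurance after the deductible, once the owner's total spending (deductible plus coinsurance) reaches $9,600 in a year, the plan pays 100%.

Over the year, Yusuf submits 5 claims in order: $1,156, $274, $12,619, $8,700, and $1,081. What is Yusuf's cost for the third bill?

#1 ($1,156): all of it applies to the deductible. Cost to owner: $1,156. OOP to date $1,156.
#2 ($274): all of it applies to the deductible. Owner owes $274 (running OOP $1,430).
#3 ($12,619): $1,695 finishes the deductible; $10,924 goes to coinsurance; coinsurance $10,924 × 40% = $4,369.60. Cost to owner: $6,064.60. OOP to date $7,494.60.

$6,064.60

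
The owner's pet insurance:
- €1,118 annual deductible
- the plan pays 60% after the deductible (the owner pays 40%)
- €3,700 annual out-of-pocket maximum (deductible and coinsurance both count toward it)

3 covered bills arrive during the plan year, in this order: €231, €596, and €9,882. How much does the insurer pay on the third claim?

€7,009

#1 (€231): fully absorbed by the deductible. Owner owes €231 (running OOP €231). Insurer: €231 − €231 = €0.
#2 (€596): all of it applies to the deductible. Owner owes €596 (running OOP €827). Plan pays €596 − €596 = €0.
#3 (€9,882): €291 finishes the deductible; €9,591 goes to coinsurance; 40% of €9,591 = €3,836.40. Claim cost before the cap: €291 + €3,836.40 = €4,127.40. OOP would hit €4,954.40 > €3,700, so the cap limits the owner to €3,700 − €827 = €2,873. Insurer: €9,882 − €2,873 = €7,009.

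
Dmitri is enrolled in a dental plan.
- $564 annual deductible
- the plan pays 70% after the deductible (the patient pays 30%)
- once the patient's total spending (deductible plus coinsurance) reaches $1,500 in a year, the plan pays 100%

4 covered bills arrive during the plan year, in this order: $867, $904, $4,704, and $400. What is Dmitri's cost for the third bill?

Claim 1 — $867: $564 to deductible, leaving $303; patient's 30% is $90.90. Patient pays $654.90; OOP now $654.90.
Claim 2 — $904: deductible already satisfied, so patient's share is 30% × $904 = $271.20. Patient pays $271.20; OOP now $926.10.
Claim 3 — $4,704: 30% coinsurance on $4,704 = $1,411.20. OOP would hit $2,337.30 > $1,500, so the cap limits the patient to $1,500 − $926.10 = $573.90.

$573.90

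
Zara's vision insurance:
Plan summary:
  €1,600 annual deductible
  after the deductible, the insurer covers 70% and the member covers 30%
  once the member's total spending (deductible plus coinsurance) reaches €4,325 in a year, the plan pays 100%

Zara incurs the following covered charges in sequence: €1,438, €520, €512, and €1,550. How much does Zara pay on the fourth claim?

€465

Claim 1 (€1,438): entire amount goes to the deductible. Cost to member: €1,438. OOP to date €1,438.
Claim 2 (€520): €162 to deductible, leaving €358; 30% of €358 = €107.40. Member owes €269.40 (running OOP €1,707.40).
Claim 3 (€512): 30% coinsurance on €512 = €153.60. Member owes €153.60 (running OOP €1,861).
Claim 4 (€1,550): deductible met; 30% of €1,550 = €465. Member owes €465 (running OOP €2,326).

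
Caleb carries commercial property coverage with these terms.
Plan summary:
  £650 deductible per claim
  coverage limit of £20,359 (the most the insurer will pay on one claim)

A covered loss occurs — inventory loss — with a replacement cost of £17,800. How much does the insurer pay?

After the deductible, £17,800 − £650 = £17,150 remains.
£17,150 ≤ £20,359, so the limit doesn't bind; insurer pays £17,150.

£17,150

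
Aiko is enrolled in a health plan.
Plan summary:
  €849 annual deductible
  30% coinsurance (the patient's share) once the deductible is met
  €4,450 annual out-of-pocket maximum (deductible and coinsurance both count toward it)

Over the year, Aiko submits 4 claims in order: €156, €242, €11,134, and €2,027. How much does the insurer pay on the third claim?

Claim 1 (€156): fully absorbed by the deductible. Cost to patient: €156. OOP to date €156. Plan pays €156 − €156 = €0.
Claim 2 (€242): entire amount goes to the deductible. Patient pays €242; OOP now €398. Insurer: €242 − €242 = €0.
Claim 3 (€11,134): €451 finishes the deductible; €10,683 goes to coinsurance; 30% of €10,683 = €3,204.90. Patient owes €3,655.90 (running OOP €4,053.90). Plan pays €11,134 − €3,655.90 = €7,478.10.

€7,478.10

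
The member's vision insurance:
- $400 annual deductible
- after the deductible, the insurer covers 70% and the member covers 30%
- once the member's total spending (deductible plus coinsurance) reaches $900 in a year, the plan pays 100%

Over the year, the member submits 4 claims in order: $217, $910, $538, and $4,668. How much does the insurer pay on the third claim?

$376.60

#1 ($217): entire amount goes to the deductible. Member pays $217; OOP now $217. Insurer: $217 − $217 = $0.
#2 ($910): deductible takes $183, $727 remains; 30% of $727 = $218.10. Member pays $401.10; OOP now $618.10. Insurer: $910 − $401.10 = $508.90.
#3 ($538): 30% coinsurance on $538 = $161.40. Member pays $161.40; OOP now $779.50. Plan pays $538 − $161.40 = $376.60.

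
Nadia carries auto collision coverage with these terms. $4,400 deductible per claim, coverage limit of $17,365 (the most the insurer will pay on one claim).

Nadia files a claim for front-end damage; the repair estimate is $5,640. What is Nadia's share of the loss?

$4,400

Less the $4,400 deductible: $5,640 − $4,400 = $1,240.
That's under the $17,365 cap, so the insurer reimburses the full $1,240.
Out of pocket: $5,640 − $1,240 = $4,400.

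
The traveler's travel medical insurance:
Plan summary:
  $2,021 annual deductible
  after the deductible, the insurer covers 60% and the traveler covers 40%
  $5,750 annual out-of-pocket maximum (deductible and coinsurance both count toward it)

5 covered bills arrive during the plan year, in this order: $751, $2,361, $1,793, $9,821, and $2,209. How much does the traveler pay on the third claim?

$717.20

Claim 1 — $751: all of it applies to the deductible. Cost to traveler: $751. OOP to date $751.
Claim 2 — $2,361: $1,270 finishes the deductible; $1,091 goes to coinsurance; traveler's 40% is $436.40. Cost to traveler: $1,706.40. OOP to date $2,457.40.
Claim 3 — $1,793: 40% coinsurance on $1,793 = $717.20. Traveler owes $717.20 (running OOP $3,174.60).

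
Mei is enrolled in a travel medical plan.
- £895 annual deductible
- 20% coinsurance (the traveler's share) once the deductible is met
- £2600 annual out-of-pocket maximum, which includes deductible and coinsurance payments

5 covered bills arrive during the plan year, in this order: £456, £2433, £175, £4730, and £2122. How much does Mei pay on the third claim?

£35

#1 (£456): fully absorbed by the deductible. Traveler pays £456; OOP now £456.
#2 (£2433): £439 finishes the deductible; £1994 goes to coinsurance; 20% of £1994 = £398.80. Cost to traveler: £837.80. OOP to date £1293.80.
#3 (£175): 20% coinsurance on £175 = £35. Cost to traveler: £35. OOP to date £1328.80.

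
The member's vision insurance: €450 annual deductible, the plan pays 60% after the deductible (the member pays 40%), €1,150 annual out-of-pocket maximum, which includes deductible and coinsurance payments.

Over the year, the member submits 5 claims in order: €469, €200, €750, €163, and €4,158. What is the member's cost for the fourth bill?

€65.20

#1 (€469): €450 to deductible, leaving €19; 40% of €19 = €7.60. Member pays €457.60; OOP now €457.60.
#2 (€200): deductible already satisfied, so member's share is 40% × €200 = €80. Member pays €80; OOP now €537.60.
#3 (€750): 40% coinsurance on €750 = €300. Member pays €300; OOP now €837.60.
#4 (€163): deductible met; 40% of €163 = €65.20. Member owes €65.20 (running OOP €902.80).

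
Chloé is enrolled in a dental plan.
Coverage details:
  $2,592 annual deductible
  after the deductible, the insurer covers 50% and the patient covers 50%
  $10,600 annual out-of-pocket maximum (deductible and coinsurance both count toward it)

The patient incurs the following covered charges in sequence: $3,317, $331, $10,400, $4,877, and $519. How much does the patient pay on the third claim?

Bill 1, $3,317: $2,592 finishes the deductible; $725 goes to coinsurance; patient's 50% is $362.50. Patient pays $2,954.50; OOP now $2,954.50.
Bill 2, $331: 50% coinsurance on $331 = $165.50. Patient pays $165.50; OOP now $3,120.
Bill 3, $10,400: deductible already satisfied, so patient's share is 50% × $10,400 = $5,200. Patient pays $5,200; OOP now $8,320.

$5,200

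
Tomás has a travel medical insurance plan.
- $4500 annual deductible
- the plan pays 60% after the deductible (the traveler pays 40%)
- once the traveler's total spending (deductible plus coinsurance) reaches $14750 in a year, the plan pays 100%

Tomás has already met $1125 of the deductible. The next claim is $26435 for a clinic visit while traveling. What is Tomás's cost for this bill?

Deductible still to meet: $4500 − $1125 = $3375.
That leaves $26435 − $3375 = $23060 for coinsurance.
Traveler's 40% share of $23060 is $9224.
So the traveler owes $3375 + $9224 = $12599 before any cap.
Year-to-date out-of-pocket becomes $1125 + $12599 = $13724, still under the $14750 maximum, so no cap applies.

$12599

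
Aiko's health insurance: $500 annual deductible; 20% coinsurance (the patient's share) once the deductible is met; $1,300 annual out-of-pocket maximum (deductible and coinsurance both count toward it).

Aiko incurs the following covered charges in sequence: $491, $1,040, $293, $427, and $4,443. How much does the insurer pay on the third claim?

#1 ($491): all of it applies to the deductible. Patient pays $491; OOP now $491. Plan pays $491 − $491 = $0.
#2 ($1,040): $9 finishes the deductible; $1,031 goes to coinsurance; patient's 20% is $206.20. Patient pays $215.20; OOP now $706.20. Insurer: $1,040 − $215.20 = $824.80.
#3 ($293): deductible met; 20% of $293 = $58.60. Patient owes $58.60 (running OOP $764.80). Insurer: $293 − $58.60 = $234.40.

$234.40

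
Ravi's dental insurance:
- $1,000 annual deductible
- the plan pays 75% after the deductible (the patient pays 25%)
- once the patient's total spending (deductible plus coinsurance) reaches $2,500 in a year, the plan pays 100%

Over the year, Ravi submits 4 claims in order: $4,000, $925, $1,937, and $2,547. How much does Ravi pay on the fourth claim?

Bill 1, $4,000: $1,000 to deductible, leaving $3,000; patient's 25% is $750. Patient owes $1,750 (running OOP $1,750).
Bill 2, $925: deductible already satisfied, so patient's share is 25% × $925 = $231.25. Cost to patient: $231.25. OOP to date $1,981.25.
Bill 3, $1,937: 25% coinsurance on $1,937 = $484.25. Patient pays $484.25; OOP now $2,465.50.
Bill 4, $2,547: 25% coinsurance on $2,547 = $636.75. OOP would hit $3,102.25 > $2,500, so the cap limits the patient to $2,500 − $2,465.50 = $34.50.

$34.50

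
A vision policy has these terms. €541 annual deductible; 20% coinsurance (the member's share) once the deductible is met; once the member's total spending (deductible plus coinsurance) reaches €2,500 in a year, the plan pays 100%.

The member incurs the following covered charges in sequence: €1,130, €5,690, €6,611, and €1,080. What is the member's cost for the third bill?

Claim 1 (€1,130): €541 to deductible, leaving €589; coinsurance €589 × 20% = €117.80. Member pays €658.80; OOP now €658.80.
Claim 2 (€5,690): deductible met; 20% of €5,690 = €1,138. Cost to member: €1,138. OOP to date €1,796.80.
Claim 3 (€6,611): deductible met; 20% of €6,611 = €1,322.20. OOP would hit €3,119 > €2,500, so the cap limits the member to €2,500 − €1,796.80 = €703.20.

€703.20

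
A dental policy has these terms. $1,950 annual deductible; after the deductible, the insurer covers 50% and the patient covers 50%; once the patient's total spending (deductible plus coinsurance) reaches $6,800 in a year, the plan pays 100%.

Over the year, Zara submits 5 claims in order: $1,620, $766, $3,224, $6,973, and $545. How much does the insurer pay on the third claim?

Bill 1, $1,620: entire amount goes to the deductible. Cost to patient: $1,620. OOP to date $1,620. Plan pays $1,620 − $1,620 = $0.
Bill 2, $766: deductible takes $330, $436 remains; 50% of $436 = $218. Patient pays $548; OOP now $2,168. Plan pays $766 − $548 = $218.
Bill 3, $3,224: deductible met; 50% of $3,224 = $1,612. Patient pays $1,612; OOP now $3,780. Insurer: $3,224 − $1,612 = $1,612.

$1,612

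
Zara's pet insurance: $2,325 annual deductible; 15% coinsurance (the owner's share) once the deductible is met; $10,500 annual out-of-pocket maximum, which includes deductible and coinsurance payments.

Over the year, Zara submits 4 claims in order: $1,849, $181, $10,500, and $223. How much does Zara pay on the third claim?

Bill 1, $1,849: all of it applies to the deductible. Owner pays $1,849; OOP now $1,849.
Bill 2, $181: entire amount goes to the deductible. Owner owes $181 (running OOP $2,030).
Bill 3, $10,500: deductible takes $295, $10,205 remains; 15% of $10,205 = $1,530.75. Owner pays $1,825.75; OOP now $3,855.75.

$1,825.75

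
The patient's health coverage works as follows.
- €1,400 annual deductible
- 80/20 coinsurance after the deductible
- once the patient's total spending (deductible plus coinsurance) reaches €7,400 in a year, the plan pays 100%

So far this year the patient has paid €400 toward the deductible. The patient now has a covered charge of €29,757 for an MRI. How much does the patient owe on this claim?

€6,751.40

€400 of the €1,400 deductible is already met, leaving €1,000.
After the €1,000 deductible portion, €29,757 − €1,000 = €28,757 is subject to coinsurance.
20% of €28,757 = €5,751.40 falls to the patient.
That puts the patient's cost at €1,000 + €5,751.40 = €6,751.40 before any cap.
Cumulative spending €400 + €6,751.40 = €7,151.40 stays under the €7,400 maximum.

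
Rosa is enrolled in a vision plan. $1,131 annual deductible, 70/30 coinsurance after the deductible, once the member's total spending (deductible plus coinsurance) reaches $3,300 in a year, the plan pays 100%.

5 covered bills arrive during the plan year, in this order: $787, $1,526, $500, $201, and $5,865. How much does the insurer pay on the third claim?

$350

Claim 1 — $787: entire amount goes to the deductible. Member owes $787 (running OOP $787). Insurer: $787 − $787 = $0.
Claim 2 — $1,526: deductible takes $344, $1,182 remains; 30% of $1,182 = $354.60. Member pays $698.60; OOP now $1,485.60. Insurer: $1,526 − $698.60 = $827.40.
Claim 3 — $500: 30% coinsurance on $500 = $150. Member owes $150 (running OOP $1,635.60). Insurer: $500 − $150 = $350.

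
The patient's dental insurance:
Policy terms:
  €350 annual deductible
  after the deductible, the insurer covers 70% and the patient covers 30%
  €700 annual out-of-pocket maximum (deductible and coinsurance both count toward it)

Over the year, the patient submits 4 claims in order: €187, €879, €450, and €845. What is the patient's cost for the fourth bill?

€0.20

Claim 1 — €187: all of it applies to the deductible. Patient pays €187; OOP now €187.
Claim 2 — €879: €163 finishes the deductible; €716 goes to coinsurance; 30% of €716 = €214.80. Patient pays €377.80; OOP now €564.80.
Claim 3 — €450: deductible already satisfied, so patient's share is 30% × €450 = €135. Patient owes €135 (running OOP €699.80).
Claim 4 — €845: deductible met; 30% of €845 = €253.50. Adding that to €699.80 gives €953.30, past the €700 cap; patient pays only €700 − €699.80 = €0.20.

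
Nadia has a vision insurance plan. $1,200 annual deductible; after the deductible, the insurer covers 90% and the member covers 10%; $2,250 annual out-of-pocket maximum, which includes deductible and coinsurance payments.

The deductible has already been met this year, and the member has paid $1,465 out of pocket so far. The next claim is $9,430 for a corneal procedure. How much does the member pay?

The deductible is already satisfied, so the full bill goes to coinsurance.
Coinsurance: $9,430 × 10% = $943.
Year-to-date out-of-pocket would reach $1,465 + $943 = $2,408, above the $2,250 maximum, so the member pays only $2,250 − $1,465 = $785.

$785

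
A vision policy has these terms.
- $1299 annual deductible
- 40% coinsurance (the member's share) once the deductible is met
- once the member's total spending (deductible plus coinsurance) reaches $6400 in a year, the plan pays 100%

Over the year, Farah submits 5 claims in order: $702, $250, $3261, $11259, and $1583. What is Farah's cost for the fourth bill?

$3935.40

Claim 1 — $702: all of it applies to the deductible. Member owes $702 (running OOP $702).
Claim 2 — $250: fully absorbed by the deductible. Member owes $250 (running OOP $952).
Claim 3 — $3261: $347 finishes the deductible; $2914 goes to coinsurance; member's 40% is $1165.60. Member owes $1512.60 (running OOP $2464.60).
Claim 4 — $11259: deductible met; 40% of $11259 = $4503.60. That would push OOP to $6968.20, over the $6400 cap, so member pays $6400 − $2464.60 = $3935.40.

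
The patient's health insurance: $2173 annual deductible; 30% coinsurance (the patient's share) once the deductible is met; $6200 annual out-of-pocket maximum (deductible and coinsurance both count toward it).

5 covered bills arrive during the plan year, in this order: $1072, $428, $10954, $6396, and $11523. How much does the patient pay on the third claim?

$3757.30

Bill 1, $1072: fully absorbed by the deductible. Patient owes $1072 (running OOP $1072).
Bill 2, $428: all of it applies to the deductible. Patient pays $428; OOP now $1500.
Bill 3, $10954: $673 finishes the deductible; $10281 goes to coinsurance; coinsurance $10281 × 30% = $3084.30. Patient pays $3757.30; OOP now $5257.30.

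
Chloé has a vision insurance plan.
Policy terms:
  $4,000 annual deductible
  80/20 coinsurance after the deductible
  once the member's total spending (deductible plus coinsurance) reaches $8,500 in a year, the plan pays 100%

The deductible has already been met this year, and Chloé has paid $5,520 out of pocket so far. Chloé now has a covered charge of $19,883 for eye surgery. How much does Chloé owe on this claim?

The deductible is already satisfied, so the full bill goes to coinsurance.
20% of $19,883 = $3,976.60 falls to the member.
Adding $3,976.60 to the $5,520 already spent would give $9,496.60, which exceeds the $8,500 cap; the member pays just $8,500 − $5,520 = $2,980.

$2,980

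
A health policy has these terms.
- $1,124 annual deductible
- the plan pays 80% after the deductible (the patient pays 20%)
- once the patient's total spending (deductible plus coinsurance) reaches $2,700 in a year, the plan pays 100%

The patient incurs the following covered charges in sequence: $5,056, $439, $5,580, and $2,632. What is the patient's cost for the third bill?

#1 ($5,056): $1,124 finishes the deductible; $3,932 goes to coinsurance; coinsurance $3,932 × 20% = $786.40. Patient pays $1,910.40; OOP now $1,910.40.
#2 ($439): deductible already satisfied, so patient's share is 20% × $439 = $87.80. Patient pays $87.80; OOP now $1,998.20.
#3 ($5,580): deductible already satisfied, so patient's share is 20% × $5,580 = $1,116. That would push OOP to $3,114.20, over the $2,700 cap, so patient pays $2,700 − $1,998.20 = $701.80.

$701.80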